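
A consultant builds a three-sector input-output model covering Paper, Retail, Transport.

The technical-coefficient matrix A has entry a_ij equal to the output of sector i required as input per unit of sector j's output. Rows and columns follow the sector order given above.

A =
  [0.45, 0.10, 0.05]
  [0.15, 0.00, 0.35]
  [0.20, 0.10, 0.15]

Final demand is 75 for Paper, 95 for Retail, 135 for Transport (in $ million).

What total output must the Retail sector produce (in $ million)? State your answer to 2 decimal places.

I − A =
  [   0.55    -0.10    -0.05]
  [  -0.15     1.00    -0.35]
  [  -0.20    -0.10     0.85]
Cofactors of I−A, C_ij = (−1)^(i+j)·(minor ij) (rows/columns in the sector order above):
  C_11 = (1.00)(0.85) − (-0.35)(-0.10) = 0.8150
  C_12 = −[(-0.15)(0.85) − (-0.35)(-0.20)] = 0.1975
  C_13 = (-0.15)(-0.10) − (1.00)(-0.20) = 0.2150
  C_21 = −[(-0.10)(0.85) − (-0.05)(-0.10)] = 0.0900
  C_22 = (0.55)(0.85) − (-0.05)(-0.20) = 0.4575
  C_23 = −[(0.55)(-0.10) − (-0.10)(-0.20)] = 0.0750
  C_31 = (-0.10)(-0.35) − (-0.05)(1.00) = 0.0850
  C_32 = −[(0.55)(-0.35) − (-0.05)(-0.15)] = 0.2000
  C_33 = (0.55)(1.00) − (-0.10)(-0.15) = 0.5350
det(I−A) = Σ_j (I−A)_1j·C_1j = (0.55)(0.8150) + (-0.10)(0.1975) + (-0.05)(0.2150) = 0.41775
adj(I−A) = Cᵀ =
  [ 0.8150   0.0900   0.0850]
  [ 0.1975   0.4575   0.2000]
  [ 0.2150   0.0750   0.5350]
(I − A)⁻¹ = adj(I−A) / det(I−A) ≈
  [   1.9509     0.2154     0.2035]
  [   0.4728     1.0952     0.4788]
  [   0.5147     0.1795     1.2807]
x = (I − A)⁻¹ d = adj(I−A)·d / det(I−A), with det(I−A) = 0.41775:
  x_P = (0.8150·75 + 0.0900·95 + 0.0850·135) / 0.41775 = 81.15 / 0.41775 ≈ 194.25
  x_R = (0.1975·75 + 0.4575·95 + 0.2000·135) / 0.41775 = 85.275 / 0.41775 ≈ 204.13
  x_T = (0.2150·75 + 0.0750·95 + 0.5350·135) / 0.41775 = 95.475 / 0.41775 ≈ 228.55

x_R = 204.13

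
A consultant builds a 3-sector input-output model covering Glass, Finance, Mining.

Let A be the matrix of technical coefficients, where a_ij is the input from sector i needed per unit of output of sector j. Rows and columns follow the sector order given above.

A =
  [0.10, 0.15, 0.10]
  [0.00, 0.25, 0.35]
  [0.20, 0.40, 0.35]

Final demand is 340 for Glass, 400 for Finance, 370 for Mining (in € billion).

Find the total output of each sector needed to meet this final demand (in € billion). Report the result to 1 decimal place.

x_G = 767.0, x_F = 1275.4, x_M = 1590.1

I − A =
  [   0.90    -0.15    -0.10]
  [   0.00     0.75    -0.35]
  [  -0.20    -0.40     0.65]
Cofactors of I−A, C_ij = (−1)^(i+j)·(minor ij) (rows/columns in the sector order above):
  C_11 = (0.75)(0.65) − (-0.35)(-0.40) = 0.3475
  C_12 = −[(0.00)(0.65) − (-0.35)(-0.20)] = 0.0700
  C_13 = (0.00)(-0.40) − (0.75)(-0.20) = 0.1500
  C_21 = −[(-0.15)(0.65) − (-0.10)(-0.40)] = 0.1375
  C_22 = (0.90)(0.65) − (-0.10)(-0.20) = 0.5650
  C_23 = −[(0.90)(-0.40) − (-0.15)(-0.20)] = 0.3900
  C_31 = (-0.15)(-0.35) − (-0.10)(0.75) = 0.1275
  C_32 = −[(0.90)(-0.35) − (-0.10)(0.00)] = 0.3150
  C_33 = (0.90)(0.75) − (-0.15)(0.00) = 0.6750
det(I−A) = Σ_j (I−A)_1j·C_1j = (0.90)(0.3475) + (-0.15)(0.0700) + (-0.10)(0.1500) = 0.28725
adj(I−A) = Cᵀ =
  [ 0.3475   0.1375   0.1275]
  [ 0.0700   0.5650   0.3150]
  [ 0.1500   0.3900   0.6750]
(I − A)⁻¹ = adj(I−A) / det(I−A) ≈
  [   1.2097     0.4787     0.4439]
  [   0.2437     1.9669     1.0966]
  [   0.5222     1.3577     2.3499]
x = (I − A)⁻¹ d = adj(I−A)·d / det(I−A), with det(I−A) = 0.28725:
  x_G = (0.3475·340 + 0.1375·400 + 0.1275·370) / 0.28725 = 220.325 / 0.28725 ≈ 767.0
  x_F = (0.0700·340 + 0.5650·400 + 0.3150·370) / 0.28725 = 366.35 / 0.28725 ≈ 1275.4
  x_M = (0.1500·340 + 0.3900·400 + 0.6750·370) / 0.28725 = 456.75 / 0.28725 ≈ 1590.1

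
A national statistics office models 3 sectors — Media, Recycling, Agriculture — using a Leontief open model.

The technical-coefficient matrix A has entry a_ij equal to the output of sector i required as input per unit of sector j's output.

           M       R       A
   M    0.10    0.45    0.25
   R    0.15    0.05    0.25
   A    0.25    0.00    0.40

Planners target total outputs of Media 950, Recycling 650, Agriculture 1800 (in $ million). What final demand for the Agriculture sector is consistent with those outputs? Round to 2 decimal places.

d_A = 842.50

I − A =
  [   0.90    -0.45    -0.25]
  [  -0.15     0.95    -0.25]
  [  -0.25     0.00     0.60]
d = (I − A) x:
  d_M = (+0.90)·950 + (-0.45)·650 + (-0.25)·1800 = 112.50
  d_R = (-0.15)·950 + (+0.95)·650 + (-0.25)·1800 = 25.00
  d_A = (-0.25)·950 + (+0.00)·650 + (+0.60)·1800 = 842.50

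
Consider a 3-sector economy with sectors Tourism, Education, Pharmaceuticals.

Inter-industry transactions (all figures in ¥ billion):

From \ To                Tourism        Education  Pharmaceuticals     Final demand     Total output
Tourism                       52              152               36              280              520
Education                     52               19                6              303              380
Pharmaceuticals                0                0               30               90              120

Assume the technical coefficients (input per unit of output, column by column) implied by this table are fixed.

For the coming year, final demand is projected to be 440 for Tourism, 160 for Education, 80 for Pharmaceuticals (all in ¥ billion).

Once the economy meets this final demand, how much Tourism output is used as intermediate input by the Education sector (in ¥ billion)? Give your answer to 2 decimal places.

Technical coefficients a_ij = z_ij / X_j:
  a_11 = 52/520 = 0.10, a_21 = 52/520 = 0.10, a_31 = 0/520 = 0.00
  a_12 = 152/380 = 0.40, a_22 = 19/380 = 0.05, a_32 = 0/380 = 0.00
  a_13 = 36/120 = 0.30, a_23 = 6/120 = 0.05, a_33 = 30/120 = 0.25
I − A =
  [   0.90    -0.40    -0.30]
  [  -0.10     0.95    -0.05]
  [   0.00     0.00     0.75]
Cofactors of I−A, C_ij = (−1)^(i+j)·(minor ij) (rows/columns in the sector order above):
  C_11 = (0.95)(0.75) − (-0.05)(0.00) = 0.7125
  C_12 = −[(-0.10)(0.75) − (-0.05)(0.00)] = 0.0750
  C_13 = (-0.10)(0.00) − (0.95)(0.00) = 0.0000
  C_21 = −[(-0.40)(0.75) − (-0.30)(0.00)] = 0.3000
  C_22 = (0.90)(0.75) − (-0.30)(0.00) = 0.6750
  C_23 = −[(0.90)(0.00) − (-0.40)(0.00)] = 0.0000
  C_31 = (-0.40)(-0.05) − (-0.30)(0.95) = 0.3050
  C_32 = −[(0.90)(-0.05) − (-0.30)(-0.10)] = 0.0750
  C_33 = (0.90)(0.95) − (-0.40)(-0.10) = 0.8150
det(I−A) = Σ_j (I−A)_1j·C_1j = (0.90)(0.7125) + (-0.40)(0.0750) + (-0.30)(0.0000) = 0.61125
adj(I−A) = Cᵀ =
  [ 0.7125   0.3000   0.3050]
  [ 0.0750   0.6750   0.0750]
  [ 0.0000   0.0000   0.8150]
(I − A)⁻¹ = adj(I−A) / det(I−A) ≈
  [   1.1656     0.4908     0.4990]
  [   0.1227     1.1043     0.1227]
  [   0.0000     0.0000     1.3333]
First solve x = (I − A)⁻¹ d = adj(I−A)·d / det(I−A); in particular x_2 = (0.0750·440 + 0.6750·160 + 0.0750·80) / 0.61125 = 147.00 / 0.61125 ≈ 240.4908.
Intermediate flow from 1 to 2: z_12 = a_12 · x_2 = 0.40 × 147.00 / 0.61125 = 58.80 / 0.61125 ≈ 96.20.

z_12 = 96.20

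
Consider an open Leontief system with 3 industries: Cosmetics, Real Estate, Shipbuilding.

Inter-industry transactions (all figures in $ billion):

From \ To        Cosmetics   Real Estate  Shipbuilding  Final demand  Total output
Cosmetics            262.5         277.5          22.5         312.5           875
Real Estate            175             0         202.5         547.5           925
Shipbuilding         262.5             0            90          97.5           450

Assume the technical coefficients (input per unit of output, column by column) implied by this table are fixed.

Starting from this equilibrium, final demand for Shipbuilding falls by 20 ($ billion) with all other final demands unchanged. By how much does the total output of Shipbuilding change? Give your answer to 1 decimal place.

Technical coefficients a_ij = z_ij / X_j:
  a_CC = 262.5/875 = 0.30, a_RC = 175/875 = 0.20, a_SC = 262.5/875 = 0.30
  a_CR = 277.5/925 = 0.30, a_RR = 0/925 = 0.00, a_SR = 0/925 = 0.00
  a_CS = 22.5/450 = 0.05, a_RS = 202.5/450 = 0.45, a_SS = 90/450 = 0.20
I − A =
  [   0.70    -0.30    -0.05]
  [  -0.20     1.00    -0.45]
  [  -0.30     0.00     0.80]
Cofactors of I−A, C_ij = (−1)^(i+j)·(minor ij) (rows/columns in the sector order above):
  C_11 = (1.00)(0.80) − (-0.45)(0.00) = 0.8000
  C_12 = −[(-0.20)(0.80) − (-0.45)(-0.30)] = 0.2950
  C_13 = (-0.20)(0.00) − (1.00)(-0.30) = 0.3000
  C_21 = −[(-0.30)(0.80) − (-0.05)(0.00)] = 0.2400
  C_22 = (0.70)(0.80) − (-0.05)(-0.30) = 0.5450
  C_23 = −[(0.70)(0.00) − (-0.30)(-0.30)] = 0.0900
  C_31 = (-0.30)(-0.45) − (-0.05)(1.00) = 0.1850
  C_32 = −[(0.70)(-0.45) − (-0.05)(-0.20)] = 0.3250
  C_33 = (0.70)(1.00) − (-0.30)(-0.20) = 0.6400
det(I−A) = Σ_j (I−A)_1j·C_1j = (0.70)(0.8000) + (-0.30)(0.2950) + (-0.05)(0.3000) = 0.4565
adj(I−A) = Cᵀ =
  [ 0.8000   0.2400   0.1850]
  [ 0.2950   0.5450   0.3250]
  [ 0.3000   0.0900   0.6400]
(I − A)⁻¹ = adj(I−A) / det(I−A) ≈
  [   1.7525     0.5257     0.4053]
  [   0.6462     1.1939     0.7119]
  [   0.6572     0.1972     1.4020]
Δx = (I − A)⁻¹ Δd with Δd having -20 in the Shipbuilding component and 0 elsewhere.
So Δx_S = L_SS · (-20), where L_SS = adj(I−A)_SS / det(I−A) = 0.6400 / 0.4565.
Δx_S = 0.6400 × (-20) / 0.4565 = -12.80 / 0.4565 ≈ -28.0.

Δx_S = -28.0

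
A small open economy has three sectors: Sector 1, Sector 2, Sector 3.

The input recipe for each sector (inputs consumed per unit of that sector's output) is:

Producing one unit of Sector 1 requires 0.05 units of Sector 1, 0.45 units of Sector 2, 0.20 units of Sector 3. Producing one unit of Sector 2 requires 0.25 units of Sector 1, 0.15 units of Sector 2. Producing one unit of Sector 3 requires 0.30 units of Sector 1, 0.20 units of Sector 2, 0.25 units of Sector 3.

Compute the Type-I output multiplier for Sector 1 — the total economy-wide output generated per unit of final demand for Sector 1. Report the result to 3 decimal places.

m_1 = 2.575

I − A =
  [   0.95    -0.25    -0.30]
  [  -0.45     0.85    -0.20]
  [  -0.20     0.00     0.75]
Cofactors of I−A, C_ij = (−1)^(i+j)·(minor ij) (rows/columns in the sector order above):
  C_11 = (0.85)(0.75) − (-0.20)(0.00) = 0.6375
  C_12 = −[(-0.45)(0.75) − (-0.20)(-0.20)] = 0.3775
  C_13 = (-0.45)(0.00) − (0.85)(-0.20) = 0.1700
  C_21 = −[(-0.25)(0.75) − (-0.30)(0.00)] = 0.1875
  C_22 = (0.95)(0.75) − (-0.30)(-0.20) = 0.6525
  C_23 = −[(0.95)(0.00) − (-0.25)(-0.20)] = 0.0500
  C_31 = (-0.25)(-0.20) − (-0.30)(0.85) = 0.3050
  C_32 = −[(0.95)(-0.20) − (-0.30)(-0.45)] = 0.3250
  C_33 = (0.95)(0.85) − (-0.25)(-0.45) = 0.6950
det(I−A) = Σ_j (I−A)_1j·C_1j = (0.95)(0.6375) + (-0.25)(0.3775) + (-0.30)(0.1700) = 0.46025
adj(I−A) = Cᵀ =
  [ 0.6375   0.1875   0.3050]
  [ 0.3775   0.6525   0.3250]
  [ 0.1700   0.0500   0.6950]
(I − A)⁻¹ = adj(I−A) / det(I−A) ≈
  [   1.3851     0.4074     0.6627]
  [   0.8202     1.4177     0.7061]
  [   0.3694     0.1086     1.5100]
The output multiplier for sector j is the column-j sum of the Leontief inverse (I − A)⁻¹ = adj(I−A) / det(I−A).
Column 1 of adj(I−A): (0.6375, 0.3775, 0.1700); det(I−A) = 0.46025.
m_1 = (0.6375 + 0.3775 + 0.1700) / 0.46025 = 1.185 / 0.46025 ≈ 2.575.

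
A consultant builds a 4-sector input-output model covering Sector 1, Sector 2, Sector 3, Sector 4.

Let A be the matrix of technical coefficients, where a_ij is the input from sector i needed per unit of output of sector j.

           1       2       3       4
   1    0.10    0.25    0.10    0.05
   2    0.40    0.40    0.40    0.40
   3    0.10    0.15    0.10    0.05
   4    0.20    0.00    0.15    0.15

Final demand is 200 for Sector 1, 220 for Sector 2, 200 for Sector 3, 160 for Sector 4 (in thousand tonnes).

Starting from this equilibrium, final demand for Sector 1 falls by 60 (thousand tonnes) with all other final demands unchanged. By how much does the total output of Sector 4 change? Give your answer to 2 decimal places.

I − A =
  [   0.90    -0.25    -0.10    -0.05]
  [  -0.40     0.60    -0.40    -0.40]
  [  -0.10    -0.15     0.90    -0.05]
  [  -0.20     0.00    -0.15     0.85]
Compute the cofactors C_ij = (−1)^(i+j)·(3×3 minor ij) of I−A; the adjugate is their transpose:
adj(I−A) = Cᵀ =
  [ 0.39450   0.20325   0.15550   0.12800]
  [ 0.41900   0.66250   0.40100   0.36000]
  [ 0.12000   0.13700   0.34800   0.09200]
  [ 0.11400   0.07200   0.09800   0.32000]
det(I−A) = Σ_j (I−A)_1j·C_1j = (0.90)(0.39450) + (-0.25)(0.41900) + (-0.10)(0.12000) + (-0.05)(0.11400) = 0.2326
(I − A)⁻¹ = adj(I−A) / det(I−A) ≈
  [   1.6960     0.8738     0.6685     0.5503]
  [   1.8014     2.8482     1.7240     1.5477]
  [   0.5159     0.5890     1.4961     0.3955]
  [   0.4901     0.3095     0.4213     1.3758]
Δx = (I − A)⁻¹ Δd with Δd having -60 in the Sector 1 component and 0 elsewhere.
So Δx_4 = L_41 · (-60), where L_41 = adj(I−A)_41 / det(I−A) = 0.11400 / 0.2326.
Δx_4 = 0.11400 × (-60) / 0.2326 = -6.84 / 0.2326 ≈ -29.41.

Δx_4 = -29.41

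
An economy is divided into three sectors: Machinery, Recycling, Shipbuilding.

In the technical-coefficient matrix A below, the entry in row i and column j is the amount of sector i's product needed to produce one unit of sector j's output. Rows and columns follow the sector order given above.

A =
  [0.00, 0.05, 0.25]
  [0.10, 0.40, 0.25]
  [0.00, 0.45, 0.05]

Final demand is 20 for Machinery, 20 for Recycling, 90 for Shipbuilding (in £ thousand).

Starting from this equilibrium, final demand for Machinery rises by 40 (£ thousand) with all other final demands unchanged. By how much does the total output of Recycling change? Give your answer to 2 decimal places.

Δx_2 = 8.61

I − A =
  [   1.00    -0.05    -0.25]
  [  -0.10     0.60    -0.25]
  [   0.00    -0.45     0.95]
Cofactors of I−A, C_ij = (−1)^(i+j)·(minor ij) (rows/columns in the sector order above):
  C_11 = (0.60)(0.95) − (-0.25)(-0.45) = 0.4575
  C_12 = −[(-0.10)(0.95) − (-0.25)(0.00)] = 0.0950
  C_13 = (-0.10)(-0.45) − (0.60)(0.00) = 0.0450
  C_21 = −[(-0.05)(0.95) − (-0.25)(-0.45)] = 0.1600
  C_22 = (1.00)(0.95) − (-0.25)(0.00) = 0.9500
  C_23 = −[(1.00)(-0.45) − (-0.05)(0.00)] = 0.4500
  C_31 = (-0.05)(-0.25) − (-0.25)(0.60) = 0.1625
  C_32 = −[(1.00)(-0.25) − (-0.25)(-0.10)] = 0.2750
  C_33 = (1.00)(0.60) − (-0.05)(-0.10) = 0.5950
det(I−A) = Σ_j (I−A)_1j·C_1j = (1.00)(0.4575) + (-0.05)(0.0950) + (-0.25)(0.0450) = 0.4415
adj(I−A) = Cᵀ =
  [ 0.4575   0.1600   0.1625]
  [ 0.0950   0.9500   0.2750]
  [ 0.0450   0.4500   0.5950]
(I − A)⁻¹ = adj(I−A) / det(I−A) ≈
  [   1.0362     0.3624     0.3681]
  [   0.2152     2.1518     0.6229]
  [   0.1019     1.0193     1.3477]
Δx = (I − A)⁻¹ Δd with Δd having +40 in the Machinery component and 0 elsewhere.
So Δx_2 = L_21 · (+40), where L_21 = adj(I−A)_21 / det(I−A) = 0.0950 / 0.4415.
Δx_2 = 0.0950 × (+40) / 0.4415 = 3.80 / 0.4415 ≈ 8.61.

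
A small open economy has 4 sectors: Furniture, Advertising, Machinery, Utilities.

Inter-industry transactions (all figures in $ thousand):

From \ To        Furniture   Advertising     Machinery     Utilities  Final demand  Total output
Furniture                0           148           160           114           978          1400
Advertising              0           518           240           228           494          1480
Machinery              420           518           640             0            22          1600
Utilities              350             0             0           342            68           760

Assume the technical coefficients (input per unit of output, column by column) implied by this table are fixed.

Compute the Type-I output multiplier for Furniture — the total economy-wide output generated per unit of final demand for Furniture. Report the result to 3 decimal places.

m_F = 3.100

Technical coefficients a_ij = z_ij / X_j:
  a_FF = 0/1400 = 0.00, a_AF = 0/1400 = 0.00, a_MF = 420/1400 = 0.30, a_UF = 350/1400 = 0.25
  a_FA = 148/1480 = 0.10, a_AA = 518/1480 = 0.35, a_MA = 518/1480 = 0.35, a_UA = 0/1480 = 0.00
  a_FM = 160/1600 = 0.10, a_AM = 240/1600 = 0.15, a_MM = 640/1600 = 0.40, a_UM = 0/1600 = 0.00
  a_FU = 114/760 = 0.15, a_AU = 228/760 = 0.30, a_MU = 0/760 = 0.00, a_UU = 342/760 = 0.45
I − A =
  [   1.00    -0.10    -0.10    -0.15]
  [   0.00     0.65    -0.15    -0.30]
  [  -0.30    -0.35     0.60     0.00]
  [  -0.25     0.00     0.00     0.55]
Compute the cofactors C_ij = (−1)^(i+j)·(3×3 minor ij) of I−A; the adjugate is their transpose:
adj(I−A) = Cᵀ =
  [ 0.185625   0.052250   0.044000   0.079125]
  [ 0.069750   0.291000   0.084375   0.177750]
  [ 0.133500   0.195875   0.325625   0.143250]
  [ 0.084375   0.023750   0.020000   0.313500]
det(I−A) = Σ_j (I−A)_1j·C_1j = (1.00)(0.185625) + (-0.10)(0.069750) + (-0.10)(0.133500) + (-0.15)(0.084375) = 0.15264375
(I − A)⁻¹ = adj(I−A) / det(I−A) ≈
  [   1.2161     0.3423     0.2883     0.5184]
  [   0.4569     1.9064     0.5528     1.1645]
  [   0.8746     1.2832     2.1332     0.9385]
  [   0.5528     0.1556     0.1310     2.0538]
The output multiplier for sector j is the column-j sum of the Leontief inverse (I − A)⁻¹ = adj(I−A) / det(I−A).
Column F of adj(I−A): (0.185625, 0.069750, 0.133500, 0.084375); det(I−A) = 0.15264375.
m_F = (0.185625 + 0.069750 + 0.133500 + 0.084375) / 0.15264375 = 0.47325 / 0.15264375 ≈ 3.100.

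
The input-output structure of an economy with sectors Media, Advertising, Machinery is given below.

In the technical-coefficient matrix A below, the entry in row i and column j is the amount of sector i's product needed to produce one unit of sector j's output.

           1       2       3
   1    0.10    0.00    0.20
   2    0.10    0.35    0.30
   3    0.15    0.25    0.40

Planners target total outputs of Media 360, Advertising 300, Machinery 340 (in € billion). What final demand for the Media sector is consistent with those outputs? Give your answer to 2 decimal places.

I − A =
  [   0.90     0.00    -0.20]
  [  -0.10     0.65    -0.30]
  [  -0.15    -0.25     0.60]
d = (I − A) x:
  d_1 = (+0.90)·360 + (+0.00)·300 + (-0.20)·340 = 256.00
  d_2 = (-0.10)·360 + (+0.65)·300 + (-0.30)·340 = 57.00
  d_3 = (-0.15)·360 + (-0.25)·300 + (+0.60)·340 = 75.00

d_1 = 256.00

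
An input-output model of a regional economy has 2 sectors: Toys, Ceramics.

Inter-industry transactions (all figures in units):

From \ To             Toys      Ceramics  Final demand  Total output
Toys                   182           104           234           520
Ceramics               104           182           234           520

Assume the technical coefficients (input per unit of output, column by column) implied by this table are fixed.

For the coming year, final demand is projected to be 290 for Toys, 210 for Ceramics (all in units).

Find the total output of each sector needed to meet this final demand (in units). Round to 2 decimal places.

x_1 = 602.61, x_2 = 508.50

Technical coefficients a_ij = z_ij / X_j:
  a_11 = 182/520 = 0.35, a_21 = 104/520 = 0.20
  a_12 = 104/520 = 0.20, a_22 = 182/520 = 0.35
I − A =
  [   0.65    -0.20]
  [  -0.20     0.65]
det(I−A) = (0.65)(0.65) − (-0.20)(-0.20) = 0.3825
adj(I−A) = [[0.65, 0.20], [0.20, 0.65]]
(I − A)⁻¹ = adj(I−A) / det(I−A) ≈
  [   1.6993     0.5229]
  [   0.5229     1.6993]
x = (I − A)⁻¹ d = adj(I−A)·d / det(I−A), with det(I−A) = 0.3825:
  x_1 = (0.65·290 + 0.20·210) / 0.3825 = 230.50 / 0.3825 ≈ 602.61
  x_2 = (0.20·290 + 0.65·210) / 0.3825 = 194.50 / 0.3825 ≈ 508.50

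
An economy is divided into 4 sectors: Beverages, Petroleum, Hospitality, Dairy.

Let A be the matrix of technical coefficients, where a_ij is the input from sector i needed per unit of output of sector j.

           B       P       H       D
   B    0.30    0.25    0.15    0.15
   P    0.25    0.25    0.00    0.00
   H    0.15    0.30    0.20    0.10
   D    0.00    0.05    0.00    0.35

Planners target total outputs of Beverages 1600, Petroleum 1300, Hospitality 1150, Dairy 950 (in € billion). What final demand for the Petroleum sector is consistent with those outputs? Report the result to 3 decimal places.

d_P = 575.000

I − A =
  [   0.70    -0.25    -0.15    -0.15]
  [  -0.25     0.75     0.00     0.00]
  [  -0.15    -0.30     0.80    -0.10]
  [   0.00    -0.05     0.00     0.65]
d = (I − A) x:
  d_B = (+0.70)·1600 + (-0.25)·1300 + (-0.15)·1150 + (-0.15)·950 = 480.000
  d_P = (-0.25)·1600 + (+0.75)·1300 + (+0.00)·1150 + (+0.00)·950 = 575.000
  d_H = (-0.15)·1600 + (-0.30)·1300 + (+0.80)·1150 + (-0.10)·950 = 195.000
  d_D = (+0.00)·1600 + (-0.05)·1300 + (+0.00)·1150 + (+0.65)·950 = 552.500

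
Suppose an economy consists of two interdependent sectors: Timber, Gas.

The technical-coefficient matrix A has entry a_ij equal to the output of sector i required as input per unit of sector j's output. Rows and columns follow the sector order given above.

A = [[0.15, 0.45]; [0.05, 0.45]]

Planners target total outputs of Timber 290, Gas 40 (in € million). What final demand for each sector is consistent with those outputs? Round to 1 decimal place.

I − A =
  [   0.85    -0.45]
  [  -0.05     0.55]
d = (I − A) x:
  d_T = (+0.85)·290 + (-0.45)·40 = 228.5
  d_G = (-0.05)·290 + (+0.55)·40 = 7.5

d_T = 228.5, d_G = 7.5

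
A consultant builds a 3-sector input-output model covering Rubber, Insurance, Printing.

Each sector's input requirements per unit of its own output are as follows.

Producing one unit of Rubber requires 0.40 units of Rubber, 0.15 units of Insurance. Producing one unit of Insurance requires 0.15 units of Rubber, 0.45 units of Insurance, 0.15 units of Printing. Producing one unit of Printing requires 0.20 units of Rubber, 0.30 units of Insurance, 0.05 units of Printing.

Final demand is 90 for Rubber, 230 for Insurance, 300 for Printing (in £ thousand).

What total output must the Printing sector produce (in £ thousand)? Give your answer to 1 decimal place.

I − A =
  [   0.60    -0.15    -0.20]
  [  -0.15     0.55    -0.30]
  [   0.00    -0.15     0.95]
Cofactors of I−A, C_ij = (−1)^(i+j)·(minor ij) (rows/columns in the sector order above):
  C_11 = (0.55)(0.95) − (-0.30)(-0.15) = 0.4775
  C_12 = −[(-0.15)(0.95) − (-0.30)(0.00)] = 0.1425
  C_13 = (-0.15)(-0.15) − (0.55)(0.00) = 0.0225
  C_21 = −[(-0.15)(0.95) − (-0.20)(-0.15)] = 0.1725
  C_22 = (0.60)(0.95) − (-0.20)(0.00) = 0.5700
  C_23 = −[(0.60)(-0.15) − (-0.15)(0.00)] = 0.0900
  C_31 = (-0.15)(-0.30) − (-0.20)(0.55) = 0.1550
  C_32 = −[(0.60)(-0.30) − (-0.20)(-0.15)] = 0.2100
  C_33 = (0.60)(0.55) − (-0.15)(-0.15) = 0.3075
det(I−A) = Σ_j (I−A)_1j·C_1j = (0.60)(0.4775) + (-0.15)(0.1425) + (-0.20)(0.0225) = 0.260625
adj(I−A) = Cᵀ =
  [ 0.4775   0.1725   0.1550]
  [ 0.1425   0.5700   0.2100]
  [ 0.0225   0.0900   0.3075]
(I − A)⁻¹ = adj(I−A) / det(I−A) ≈
  [   1.8321     0.6619     0.5947]
  [   0.5468     2.1871     0.8058]
  [   0.0863     0.3453     1.1799]
x = (I − A)⁻¹ d = adj(I−A)·d / det(I−A), with det(I−A) = 0.260625:
  x_1 = (0.4775·90 + 0.1725·230 + 0.1550·300) / 0.260625 = 129.15 / 0.260625 ≈ 495.5
  x_2 = (0.1425·90 + 0.5700·230 + 0.2100·300) / 0.260625 = 206.925 / 0.260625 ≈ 794.0
  x_3 = (0.0225·90 + 0.0900·230 + 0.3075·300) / 0.260625 = 114.975 / 0.260625 ≈ 441.2

x_3 = 441.2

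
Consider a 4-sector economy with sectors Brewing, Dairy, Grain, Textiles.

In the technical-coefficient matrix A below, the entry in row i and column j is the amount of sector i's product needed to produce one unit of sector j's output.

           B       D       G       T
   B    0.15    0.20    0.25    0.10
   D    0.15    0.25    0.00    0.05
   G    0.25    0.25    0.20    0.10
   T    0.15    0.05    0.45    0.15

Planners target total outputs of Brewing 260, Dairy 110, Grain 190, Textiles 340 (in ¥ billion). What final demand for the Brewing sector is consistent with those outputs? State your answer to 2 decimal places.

I − A =
  [   0.85    -0.20    -0.25    -0.10]
  [  -0.15     0.75     0.00    -0.05]
  [  -0.25    -0.25     0.80    -0.10]
  [  -0.15    -0.05    -0.45     0.85]
d = (I − A) x:
  d_B = (+0.85)·260 + (-0.20)·110 + (-0.25)·190 + (-0.10)·340 = 117.50
  d_D = (-0.15)·260 + (+0.75)·110 + (+0.00)·190 + (-0.05)·340 = 26.50
  d_G = (-0.25)·260 + (-0.25)·110 + (+0.80)·190 + (-0.10)·340 = 25.50
  d_T = (-0.15)·260 + (-0.05)·110 + (-0.45)·190 + (+0.85)·340 = 159.00

d_B = 117.50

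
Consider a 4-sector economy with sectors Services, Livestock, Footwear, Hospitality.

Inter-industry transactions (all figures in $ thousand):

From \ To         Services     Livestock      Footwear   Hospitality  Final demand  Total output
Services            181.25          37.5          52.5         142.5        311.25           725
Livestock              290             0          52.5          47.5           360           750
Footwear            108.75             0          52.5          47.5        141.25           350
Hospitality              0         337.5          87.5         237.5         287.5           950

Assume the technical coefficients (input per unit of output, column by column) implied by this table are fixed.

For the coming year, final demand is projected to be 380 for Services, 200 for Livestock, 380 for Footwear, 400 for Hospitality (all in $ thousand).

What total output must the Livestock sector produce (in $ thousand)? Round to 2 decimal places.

x_2 = 735.49

Technical coefficients a_ij = z_ij / X_j:
  a_11 = 181.25/725 = 0.25, a_21 = 290/725 = 0.40, a_31 = 108.75/725 = 0.15, a_41 = 0/725 = 0.00
  a_12 = 37.5/750 = 0.05, a_22 = 0/750 = 0.00, a_32 = 0/750 = 0.00, a_42 = 337.5/750 = 0.45
  a_13 = 52.5/350 = 0.15, a_23 = 52.5/350 = 0.15, a_33 = 52.5/350 = 0.15, a_43 = 87.5/350 = 0.25
  a_14 = 142.5/950 = 0.15, a_24 = 47.5/950 = 0.05, a_34 = 47.5/950 = 0.05, a_44 = 237.5/950 = 0.25
I − A =
  [   0.75    -0.05    -0.15    -0.15]
  [  -0.40     1.00    -0.15    -0.05]
  [  -0.15     0.00     0.85    -0.05]
  [   0.00    -0.45    -0.25     0.75]
Compute the cofactors C_ij = (−1)^(i+j)·(3×3 minor ij) of I−A; the adjugate is their transpose:
adj(I−A) = Cᵀ =
  [ 0.602500   0.092000   0.163000   0.137500]
  [ 0.268750   0.446250   0.153750   0.093750]
  [ 0.118125   0.032625   0.503625   0.059375]
  [ 0.200625   0.278625   0.260125   0.596875]
det(I−A) = Σ_j (I−A)_1j·C_1j = (0.75)(0.602500) + (-0.05)(0.268750) + (-0.15)(0.118125) + (-0.15)(0.200625) = 0.390625
(I − A)⁻¹ = adj(I−A) / det(I−A) ≈
  [   1.5424     0.2355     0.4173     0.3520]
  [   0.6880     1.1424     0.3936     0.2400]
  [   0.3024     0.0835     1.2893     0.1520]
  [   0.5136     0.7133     0.6659     1.5280]
x = (I − A)⁻¹ d = adj(I−A)·d / det(I−A), with det(I−A) = 0.390625:
  x_1 = (0.602500·380 + 0.092000·200 + 0.163000·380 + 0.137500·400) / 0.390625 = 364.29 / 0.390625 ≈ 932.58
  x_2 = (0.268750·380 + 0.446250·200 + 0.153750·380 + 0.093750·400) / 0.390625 = 287.30 / 0.390625 ≈ 735.49
  x_3 = (0.118125·380 + 0.032625·200 + 0.503625·380 + 0.059375·400) / 0.390625 = 266.54 / 0.390625 ≈ 682.34
  x_4 = (0.200625·380 + 0.278625·200 + 0.260125·380 + 0.596875·400) / 0.390625 = 469.56 / 0.390625 ≈ 1202.07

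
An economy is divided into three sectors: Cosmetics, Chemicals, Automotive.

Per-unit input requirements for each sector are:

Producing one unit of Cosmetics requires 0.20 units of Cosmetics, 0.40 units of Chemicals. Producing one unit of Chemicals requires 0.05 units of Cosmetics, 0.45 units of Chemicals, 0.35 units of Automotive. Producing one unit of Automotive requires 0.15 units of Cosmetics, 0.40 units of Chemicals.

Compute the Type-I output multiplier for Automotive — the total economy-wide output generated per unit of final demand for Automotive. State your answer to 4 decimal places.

m_3 = 3.1446

I − A =
  [   0.80    -0.05    -0.15]
  [  -0.40     0.55    -0.40]
  [   0.00    -0.35     1.00]
Cofactors of I−A, C_ij = (−1)^(i+j)·(minor ij) (rows/columns in the sector order above):
  C_11 = (0.55)(1.00) − (-0.40)(-0.35) = 0.4100
  C_12 = −[(-0.40)(1.00) − (-0.40)(0.00)] = 0.4000
  C_13 = (-0.40)(-0.35) − (0.55)(0.00) = 0.1400
  C_21 = −[(-0.05)(1.00) − (-0.15)(-0.35)] = 0.1025
  C_22 = (0.80)(1.00) − (-0.15)(0.00) = 0.8000
  C_23 = −[(0.80)(-0.35) − (-0.05)(0.00)] = 0.2800
  C_31 = (-0.05)(-0.40) − (-0.15)(0.55) = 0.1025
  C_32 = −[(0.80)(-0.40) − (-0.15)(-0.40)] = 0.3800
  C_33 = (0.80)(0.55) − (-0.05)(-0.40) = 0.4200
det(I−A) = Σ_j (I−A)_1j·C_1j = (0.80)(0.4100) + (-0.05)(0.4000) + (-0.15)(0.1400) = 0.2870
adj(I−A) = Cᵀ =
  [ 0.4100   0.1025   0.1025]
  [ 0.4000   0.8000   0.3800]
  [ 0.1400   0.2800   0.4200]
(I − A)⁻¹ = adj(I−A) / det(I−A) ≈
  [   1.42857     0.35714     0.35714]
  [   1.39373     2.78746     1.32404]
  [   0.48780     0.97561     1.46341]
The output multiplier for sector j is the column-j sum of the Leontief inverse (I − A)⁻¹ = adj(I−A) / det(I−A).
Column 3 of adj(I−A): (0.1025, 0.3800, 0.4200); det(I−A) = 0.2870.
m_3 = (0.1025 + 0.3800 + 0.4200) / 0.2870 = 0.9025 / 0.2870 ≈ 3.1446.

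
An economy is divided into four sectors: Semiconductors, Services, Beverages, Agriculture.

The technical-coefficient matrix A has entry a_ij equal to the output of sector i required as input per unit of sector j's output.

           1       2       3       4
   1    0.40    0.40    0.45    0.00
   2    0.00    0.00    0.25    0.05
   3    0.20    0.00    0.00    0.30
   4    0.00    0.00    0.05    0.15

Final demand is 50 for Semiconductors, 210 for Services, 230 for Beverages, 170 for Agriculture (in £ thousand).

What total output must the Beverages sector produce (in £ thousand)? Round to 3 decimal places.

x_3 = 420.722

I − A =
  [   0.60    -0.40    -0.45     0.00]
  [   0.00     1.00    -0.25    -0.05]
  [  -0.20     0.00     1.00    -0.30]
  [   0.00     0.00    -0.05     0.85]
Compute the cofactors C_ij = (−1)^(i+j)·(3×3 minor ij) of I−A; the adjugate is their transpose:
adj(I−A) = Cᵀ =
  [ 0.8350   0.3340   0.4685   0.1850]
  [ 0.0430   0.4245   0.1290   0.0705]
  [ 0.1700   0.0680   0.5100   0.1840]
  [ 0.0100   0.0040   0.0300   0.4900]
det(I−A) = Σ_j (I−A)_1j·C_1j = (0.60)(0.8350) + (-0.40)(0.0430) + (-0.45)(0.1700) + (0.00)(0.0100) = 0.4073
(I − A)⁻¹ = adj(I−A) / det(I−A) ≈
  [   2.0501     0.8200     1.1503     0.4542]
  [   0.1056     1.0422     0.3167     0.1731]
  [   0.4174     0.1670     1.2521     0.4518]
  [   0.0246     0.0098     0.0737     1.2030]
x = (I − A)⁻¹ d = adj(I−A)·d / det(I−A), with det(I−A) = 0.4073:
  x_1 = (0.8350·50 + 0.3340·210 + 0.4685·230 + 0.1850·170) / 0.4073 = 251.095 / 0.4073 ≈ 616.487
  x_2 = (0.0430·50 + 0.4245·210 + 0.1290·230 + 0.0705·170) / 0.4073 = 132.95 / 0.4073 ≈ 326.418
  x_3 = (0.1700·50 + 0.0680·210 + 0.5100·230 + 0.1840·170) / 0.4073 = 171.36 / 0.4073 ≈ 420.722
  x_4 = (0.0100·50 + 0.0040·210 + 0.0300·230 + 0.4900·170) / 0.4073 = 91.54 / 0.4073 ≈ 224.748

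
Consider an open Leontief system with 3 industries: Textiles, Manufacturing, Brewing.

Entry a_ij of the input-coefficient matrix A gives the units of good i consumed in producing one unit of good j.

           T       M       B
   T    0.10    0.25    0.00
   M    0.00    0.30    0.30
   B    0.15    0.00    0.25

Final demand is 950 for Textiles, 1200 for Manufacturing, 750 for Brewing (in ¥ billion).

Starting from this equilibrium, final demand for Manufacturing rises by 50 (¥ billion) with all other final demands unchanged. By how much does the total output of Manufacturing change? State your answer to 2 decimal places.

I − A =
  [   0.90    -0.25     0.00]
  [   0.00     0.70    -0.30]
  [  -0.15     0.00     0.75]
Cofactors of I−A, C_ij = (−1)^(i+j)·(minor ij) (rows/columns in the sector order above):
  C_11 = (0.70)(0.75) − (-0.30)(0.00) = 0.5250
  C_12 = −[(0.00)(0.75) − (-0.30)(-0.15)] = 0.0450
  C_13 = (0.00)(0.00) − (0.70)(-0.15) = 0.1050
  C_21 = −[(-0.25)(0.75) − (0.00)(0.00)] = 0.1875
  C_22 = (0.90)(0.75) − (0.00)(-0.15) = 0.6750
  C_23 = −[(0.90)(0.00) − (-0.25)(-0.15)] = 0.0375
  C_31 = (-0.25)(-0.30) − (0.00)(0.70) = 0.0750
  C_32 = −[(0.90)(-0.30) − (0.00)(0.00)] = 0.2700
  C_33 = (0.90)(0.70) − (-0.25)(0.00) = 0.6300
det(I−A) = Σ_j (I−A)_1j·C_1j = (0.90)(0.5250) + (-0.25)(0.0450) + (0.00)(0.1050) = 0.46125
adj(I−A) = Cᵀ =
  [ 0.5250   0.1875   0.0750]
  [ 0.0450   0.6750   0.2700]
  [ 0.1050   0.0375   0.6300]
(I − A)⁻¹ = adj(I−A) / det(I−A) ≈
  [   1.1382     0.4065     0.1626]
  [   0.0976     1.4634     0.5854]
  [   0.2276     0.0813     1.3659]
Δx = (I − A)⁻¹ Δd with Δd having +50 in the Manufacturing component and 0 elsewhere.
So Δx_M = L_MM · (+50), where L_MM = adj(I−A)_MM / det(I−A) = 0.6750 / 0.46125.
Δx_M = 0.6750 × (+50) / 0.46125 = 33.75 / 0.46125 ≈ 73.17.

Δx_M = 73.17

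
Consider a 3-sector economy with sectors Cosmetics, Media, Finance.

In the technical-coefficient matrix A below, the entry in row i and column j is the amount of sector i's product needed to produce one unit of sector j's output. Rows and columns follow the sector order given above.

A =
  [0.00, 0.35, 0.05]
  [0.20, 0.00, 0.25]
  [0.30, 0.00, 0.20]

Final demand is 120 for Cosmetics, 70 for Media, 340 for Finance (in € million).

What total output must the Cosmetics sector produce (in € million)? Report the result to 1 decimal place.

I − A =
  [   1.00    -0.35    -0.05]
  [  -0.20     1.00    -0.25]
  [  -0.30     0.00     0.80]
Cofactors of I−A, C_ij = (−1)^(i+j)·(minor ij) (rows/columns in the sector order above):
  C_11 = (1.00)(0.80) − (-0.25)(0.00) = 0.8000
  C_12 = −[(-0.20)(0.80) − (-0.25)(-0.30)] = 0.2350
  C_13 = (-0.20)(0.00) − (1.00)(-0.30) = 0.3000
  C_21 = −[(-0.35)(0.80) − (-0.05)(0.00)] = 0.2800
  C_22 = (1.00)(0.80) − (-0.05)(-0.30) = 0.7850
  C_23 = −[(1.00)(0.00) − (-0.35)(-0.30)] = 0.1050
  C_31 = (-0.35)(-0.25) − (-0.05)(1.00) = 0.1375
  C_32 = −[(1.00)(-0.25) − (-0.05)(-0.20)] = 0.2600
  C_33 = (1.00)(1.00) − (-0.35)(-0.20) = 0.9300
det(I−A) = Σ_j (I−A)_1j·C_1j = (1.00)(0.8000) + (-0.35)(0.2350) + (-0.05)(0.3000) = 0.70275
adj(I−A) = Cᵀ =
  [ 0.8000   0.2800   0.1375]
  [ 0.2350   0.7850   0.2600]
  [ 0.3000   0.1050   0.9300]
(I − A)⁻¹ = adj(I−A) / det(I−A) ≈
  [   1.1384     0.3984     0.1957]
  [   0.3344     1.1170     0.3700]
  [   0.4269     0.1494     1.3234]
x = (I − A)⁻¹ d = adj(I−A)·d / det(I−A), with det(I−A) = 0.70275:
  x_C = (0.8000·120 + 0.2800·70 + 0.1375·340) / 0.70275 = 162.35 / 0.70275 ≈ 231.0
  x_M = (0.2350·120 + 0.7850·70 + 0.2600·340) / 0.70275 = 171.55 / 0.70275 ≈ 244.1
  x_F = (0.3000·120 + 0.1050·70 + 0.9300·340) / 0.70275 = 359.55 / 0.70275 ≈ 511.6

x_C = 231.0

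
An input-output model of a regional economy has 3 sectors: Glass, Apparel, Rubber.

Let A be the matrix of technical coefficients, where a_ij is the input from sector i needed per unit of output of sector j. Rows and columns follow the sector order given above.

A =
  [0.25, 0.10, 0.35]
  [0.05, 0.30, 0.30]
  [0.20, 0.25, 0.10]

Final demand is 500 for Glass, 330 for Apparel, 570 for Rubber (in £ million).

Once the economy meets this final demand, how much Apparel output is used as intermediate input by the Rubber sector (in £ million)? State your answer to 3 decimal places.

I − A =
  [   0.75    -0.10    -0.35]
  [  -0.05     0.70    -0.30]
  [  -0.20    -0.25     0.90]
Cofactors of I−A, C_ij = (−1)^(i+j)·(minor ij) (rows/columns in the sector order above):
  C_11 = (0.70)(0.90) − (-0.30)(-0.25) = 0.5550
  C_12 = −[(-0.05)(0.90) − (-0.30)(-0.20)] = 0.1050
  C_13 = (-0.05)(-0.25) − (0.70)(-0.20) = 0.1525
  C_21 = −[(-0.10)(0.90) − (-0.35)(-0.25)] = 0.1775
  C_22 = (0.75)(0.90) − (-0.35)(-0.20) = 0.6050
  C_23 = −[(0.75)(-0.25) − (-0.10)(-0.20)] = 0.2075
  C_31 = (-0.10)(-0.30) − (-0.35)(0.70) = 0.2750
  C_32 = −[(0.75)(-0.30) − (-0.35)(-0.05)] = 0.2425
  C_33 = (0.75)(0.70) − (-0.10)(-0.05) = 0.5200
det(I−A) = Σ_j (I−A)_1j·C_1j = (0.75)(0.5550) + (-0.10)(0.1050) + (-0.35)(0.1525) = 0.352375
adj(I−A) = Cᵀ =
  [ 0.5550   0.1775   0.2750]
  [ 0.1050   0.6050   0.2425]
  [ 0.1525   0.2075   0.5200]
(I − A)⁻¹ = adj(I−A) / det(I−A) ≈
  [   1.5750     0.5037     0.7804]
  [   0.2980     1.7169     0.6882]
  [   0.4328     0.5889     1.4757]
First solve x = (I − A)⁻¹ d = adj(I−A)·d / det(I−A); in particular x_3 = (0.1525·500 + 0.2075·330 + 0.5200·570) / 0.352375 = 441.125 / 0.352375 ≈ 1251.86236.
Intermediate flow from 2 to 3: z_23 = a_23 · x_3 = 0.30 × 441.125 / 0.352375 = 132.3375 / 0.352375 ≈ 375.559.

z_23 = 375.559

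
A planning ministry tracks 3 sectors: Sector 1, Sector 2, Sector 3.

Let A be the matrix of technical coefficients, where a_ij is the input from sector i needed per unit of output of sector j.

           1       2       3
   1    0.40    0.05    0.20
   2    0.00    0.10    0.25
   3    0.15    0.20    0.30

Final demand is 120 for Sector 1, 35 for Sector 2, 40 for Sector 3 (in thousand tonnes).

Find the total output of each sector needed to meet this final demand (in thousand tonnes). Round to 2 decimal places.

I − A =
  [   0.60    -0.05    -0.20]
  [   0.00     0.90    -0.25]
  [  -0.15    -0.20     0.70]
Cofactors of I−A, C_ij = (−1)^(i+j)·(minor ij) (rows/columns in the sector order above):
  C_11 = (0.90)(0.70) − (-0.25)(-0.20) = 0.5800
  C_12 = −[(0.00)(0.70) − (-0.25)(-0.15)] = 0.0375
  C_13 = (0.00)(-0.20) − (0.90)(-0.15) = 0.1350
  C_21 = −[(-0.05)(0.70) − (-0.20)(-0.20)] = 0.0750
  C_22 = (0.60)(0.70) − (-0.20)(-0.15) = 0.3900
  C_23 = −[(0.60)(-0.20) − (-0.05)(-0.15)] = 0.1275
  C_31 = (-0.05)(-0.25) − (-0.20)(0.90) = 0.1925
  C_32 = −[(0.60)(-0.25) − (-0.20)(0.00)] = 0.1500
  C_33 = (0.60)(0.90) − (-0.05)(0.00) = 0.5400
det(I−A) = Σ_j (I−A)_1j·C_1j = (0.60)(0.5800) + (-0.05)(0.0375) + (-0.20)(0.1350) = 0.319125
adj(I−A) = Cᵀ =
  [ 0.5800   0.0750   0.1925]
  [ 0.0375   0.3900   0.1500]
  [ 0.1350   0.1275   0.5400]
(I − A)⁻¹ = adj(I−A) / det(I−A) ≈
  [   1.8175     0.2350     0.6032]
  [   0.1175     1.2221     0.4700]
  [   0.4230     0.3995     1.6921]
x = (I − A)⁻¹ d = adj(I−A)·d / det(I−A), with det(I−A) = 0.319125:
  x_1 = (0.5800·120 + 0.0750·35 + 0.1925·40) / 0.319125 = 79.925 / 0.319125 ≈ 250.45
  x_2 = (0.0375·120 + 0.3900·35 + 0.1500·40) / 0.319125 = 24.15 / 0.319125 ≈ 75.68
  x_3 = (0.1350·120 + 0.1275·35 + 0.5400·40) / 0.319125 = 42.2625 / 0.319125 ≈ 132.43

x_1 = 250.45, x_2 = 75.68, x_3 = 132.43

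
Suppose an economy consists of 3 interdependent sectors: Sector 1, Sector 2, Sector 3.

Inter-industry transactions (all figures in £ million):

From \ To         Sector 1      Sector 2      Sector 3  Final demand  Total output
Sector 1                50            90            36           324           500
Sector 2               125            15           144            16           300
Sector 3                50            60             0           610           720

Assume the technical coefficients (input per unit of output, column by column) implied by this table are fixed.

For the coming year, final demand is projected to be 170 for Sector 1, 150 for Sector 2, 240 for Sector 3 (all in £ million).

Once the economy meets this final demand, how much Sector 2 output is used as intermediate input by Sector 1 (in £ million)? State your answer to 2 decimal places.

z_21 = 77.66

Technical coefficients a_ij = z_ij / X_j:
  a_11 = 50/500 = 0.10, a_21 = 125/500 = 0.25, a_31 = 50/500 = 0.10
  a_12 = 90/300 = 0.30, a_22 = 15/300 = 0.05, a_32 = 60/300 = 0.20
  a_13 = 36/720 = 0.05, a_23 = 144/720 = 0.20, a_33 = 0/720 = 0.00
I − A =
  [   0.90    -0.30    -0.05]
  [  -0.25     0.95    -0.20]
  [  -0.10    -0.20     1.00]
Cofactors of I−A, C_ij = (−1)^(i+j)·(minor ij) (rows/columns in the sector order above):
  C_11 = (0.95)(1.00) − (-0.20)(-0.20) = 0.9100
  C_12 = −[(-0.25)(1.00) − (-0.20)(-0.10)] = 0.2700
  C_13 = (-0.25)(-0.20) − (0.95)(-0.10) = 0.1450
  C_21 = −[(-0.30)(1.00) − (-0.05)(-0.20)] = 0.3100
  C_22 = (0.90)(1.00) − (-0.05)(-0.10) = 0.8950
  C_23 = −[(0.90)(-0.20) − (-0.30)(-0.10)] = 0.2100
  C_31 = (-0.30)(-0.20) − (-0.05)(0.95) = 0.1075
  C_32 = −[(0.90)(-0.20) − (-0.05)(-0.25)] = 0.1925
  C_33 = (0.90)(0.95) − (-0.30)(-0.25) = 0.7800
det(I−A) = Σ_j (I−A)_1j·C_1j = (0.90)(0.9100) + (-0.30)(0.2700) + (-0.05)(0.1450) = 0.73075
adj(I−A) = Cᵀ =
  [ 0.9100   0.3100   0.1075]
  [ 0.2700   0.8950   0.1925]
  [ 0.1450   0.2100   0.7800]
(I − A)⁻¹ = adj(I−A) / det(I−A) ≈
  [   1.2453     0.4242     0.1471]
  [   0.3695     1.2248     0.2634]
  [   0.1984     0.2874     1.0674]
First solve x = (I − A)⁻¹ d = adj(I−A)·d / det(I−A); in particular x_1 = (0.9100·170 + 0.3100·150 + 0.1075·240) / 0.73075 = 227.00 / 0.73075 ≈ 310.6398.
Intermediate flow from 2 to 1: z_21 = a_21 · x_1 = 0.25 × 227.00 / 0.73075 = 56.75 / 0.73075 ≈ 77.66.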